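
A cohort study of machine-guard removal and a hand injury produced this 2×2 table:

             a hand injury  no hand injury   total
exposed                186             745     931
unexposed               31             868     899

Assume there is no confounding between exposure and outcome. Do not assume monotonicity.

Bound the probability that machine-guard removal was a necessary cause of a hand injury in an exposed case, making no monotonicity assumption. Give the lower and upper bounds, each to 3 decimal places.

p₁ = P(outcome | exposed) = 186/931 = 0.19979
p₀ = P(outcome | unexposed) = 31/899 = 0.034483
Under exogeneity alone the bounds on PN are max{0,(p₁−p₀)/p₁} ≤ PN ≤ min{1,(1−p₀)/p₁}.
  lower = (p₁ − p₀)/p₁ = 0.1653 / 0.19979 ≈ 0.8274
  upper = min{1, (1 − p₀)/p₁} = 0.96552 / 0.19979 ≈ 4.8328 → capped at 1

0.827 ≤ PN ≤ 1.000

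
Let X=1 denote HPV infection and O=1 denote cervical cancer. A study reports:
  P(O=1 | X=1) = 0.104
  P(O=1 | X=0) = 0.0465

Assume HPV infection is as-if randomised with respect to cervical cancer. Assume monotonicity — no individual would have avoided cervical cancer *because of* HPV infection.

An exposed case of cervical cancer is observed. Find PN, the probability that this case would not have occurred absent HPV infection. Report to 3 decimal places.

Let p₁ = 0.104, p₀ = 0.0465.
Under exogeneity and monotonicity, PN = (p₁ − p₀) / p₁.
PN = (0.104 − 0.0465) / 0.104 = 0.0575 / 0.104 ≈ 0.5529

PN ≈ 0.553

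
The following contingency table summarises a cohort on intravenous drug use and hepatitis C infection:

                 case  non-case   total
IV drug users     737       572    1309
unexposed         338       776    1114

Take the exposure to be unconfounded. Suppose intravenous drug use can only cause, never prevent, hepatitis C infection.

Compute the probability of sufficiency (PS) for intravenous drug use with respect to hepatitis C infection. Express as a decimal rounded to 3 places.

PS ≈ 0.373

p₁ = P(outcome | exposed) = 737/1309 = 0.56303
p₀ = P(outcome | unexposed) = 338/1114 = 0.30341
Under exogeneity and monotonicity, PS = (p₁ − p₀)/(1 − p₀).
PS = (0.56303 − 0.30341) / 0.69659 ≈ 0.3727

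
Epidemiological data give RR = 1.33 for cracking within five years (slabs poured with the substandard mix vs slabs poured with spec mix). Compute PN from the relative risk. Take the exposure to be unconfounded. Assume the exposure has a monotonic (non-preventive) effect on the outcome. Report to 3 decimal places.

Under exogeneity and monotonicity, PN = (RR − 1) / RR = 1 − 1/RR.
PN = (1.33 − 1) / 1.33 = 0.33 / 1.33 ≈ 0.2481

PN ≈ 0.248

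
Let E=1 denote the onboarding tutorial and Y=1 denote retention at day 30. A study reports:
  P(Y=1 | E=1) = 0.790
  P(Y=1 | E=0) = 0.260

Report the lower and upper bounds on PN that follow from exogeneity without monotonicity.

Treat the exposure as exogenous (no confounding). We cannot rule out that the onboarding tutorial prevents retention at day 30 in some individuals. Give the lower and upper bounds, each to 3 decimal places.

0.671 ≤ PN ≤ 0.937

Let p₁ = 0.79, p₀ = 0.26.
Under exogeneity alone the bounds on PN are max{0,(p₁−p₀)/p₁} ≤ PN ≤ min{1,(1−p₀)/p₁}.
  lower = (p₁ − p₀)/p₁ = 0.53 / 0.79 ≈ 0.6709
  upper = min{1, (1 − p₀)/p₁} = 0.74 / 0.79 ≈ 0.9367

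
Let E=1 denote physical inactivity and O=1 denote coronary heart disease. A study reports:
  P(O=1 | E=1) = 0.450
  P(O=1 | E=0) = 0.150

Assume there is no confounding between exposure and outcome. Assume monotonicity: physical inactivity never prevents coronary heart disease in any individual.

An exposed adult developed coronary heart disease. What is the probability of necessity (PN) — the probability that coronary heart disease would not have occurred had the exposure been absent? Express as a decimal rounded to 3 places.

Let p₁ = 0.45, p₀ = 0.15.
Under exogeneity and monotonicity, PN = (p₁ − p₀) / p₁.
PN = (0.45 − 0.15) / 0.45 = 0.3 / 0.45 ≈ 0.6667

PN ≈ 0.667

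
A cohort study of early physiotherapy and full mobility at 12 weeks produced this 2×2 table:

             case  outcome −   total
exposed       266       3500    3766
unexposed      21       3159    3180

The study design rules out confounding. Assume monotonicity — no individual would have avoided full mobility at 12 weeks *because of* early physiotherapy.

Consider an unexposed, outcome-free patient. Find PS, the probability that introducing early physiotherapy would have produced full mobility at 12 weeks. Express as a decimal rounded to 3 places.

PS ≈ 0.064

p₁ = P(outcome | exposed) = 266/3766 = 0.070632
p₀ = P(outcome | unexposed) = 21/3180 = 0.0066038
Under exogeneity and monotonicity, PS = (p₁ − p₀)/(1 − p₀).
PS = (0.070632 − 0.0066038) / 0.9934 ≈ 0.0645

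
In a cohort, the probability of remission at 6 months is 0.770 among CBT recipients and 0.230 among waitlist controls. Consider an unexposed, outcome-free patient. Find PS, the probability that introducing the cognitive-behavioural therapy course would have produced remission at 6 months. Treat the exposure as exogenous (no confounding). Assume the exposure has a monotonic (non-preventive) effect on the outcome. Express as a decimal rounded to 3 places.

PS ≈ 0.701

Let p₁ = 0.77, p₀ = 0.23.
Under exogeneity and monotonicity, PS = (p₁ − p₀) / (1 − p₀).
PS = (0.77 − 0.23) / (1 − 0.23) = 0.54 / 0.77 ≈ 0.7013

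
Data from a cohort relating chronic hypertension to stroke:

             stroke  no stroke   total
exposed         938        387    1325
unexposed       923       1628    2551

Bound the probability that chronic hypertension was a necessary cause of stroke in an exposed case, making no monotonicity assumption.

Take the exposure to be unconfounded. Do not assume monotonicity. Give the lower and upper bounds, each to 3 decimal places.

p₁ = P(outcome | exposed) = 938/1325 = 0.70792
p₀ = P(outcome | unexposed) = 923/2551 = 0.36182
Under exogeneity alone the bounds on PN are max{0,(p₁−p₀)/p₁} ≤ PN ≤ min{1,(1−p₀)/p₁}.
  lower = (p₁ − p₀)/p₁ = 0.34611 / 0.70792 ≈ 0.4889
  upper = min{1, (1 − p₀)/p₁} = 0.63818 / 0.70792 ≈ 0.9015

0.489 ≤ PN ≤ 0.901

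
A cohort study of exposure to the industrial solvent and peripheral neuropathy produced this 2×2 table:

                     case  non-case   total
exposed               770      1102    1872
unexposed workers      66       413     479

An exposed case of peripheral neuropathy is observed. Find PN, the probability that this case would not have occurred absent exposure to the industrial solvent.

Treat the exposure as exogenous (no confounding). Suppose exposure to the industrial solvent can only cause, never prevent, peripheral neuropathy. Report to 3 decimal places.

p₁ = P(outcome | exposed) = 770/1872 = 0.41132
p₀ = P(outcome | unexposed) = 66/479 = 0.13779
Under exogeneity and monotonicity, PN = (p₁ − p₀)/p₁.
PN = (0.41132 − 0.13779) / 0.41132 ≈ 0.6650

PN ≈ 0.665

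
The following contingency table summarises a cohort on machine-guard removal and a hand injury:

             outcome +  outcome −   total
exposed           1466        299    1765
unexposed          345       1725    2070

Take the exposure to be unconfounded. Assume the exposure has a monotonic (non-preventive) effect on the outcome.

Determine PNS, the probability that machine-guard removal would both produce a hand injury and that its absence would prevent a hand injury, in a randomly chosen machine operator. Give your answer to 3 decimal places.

p₁ = P(outcome | exposed) = 1466/1765 = 0.83059
p₀ = P(outcome | unexposed) = 345/2070 = 0.16667
Under exogeneity and monotonicity, PNS = p₁ − p₀.
PNS = 0.83059 − 0.16667 = 0.66393

PNS ≈ 0.664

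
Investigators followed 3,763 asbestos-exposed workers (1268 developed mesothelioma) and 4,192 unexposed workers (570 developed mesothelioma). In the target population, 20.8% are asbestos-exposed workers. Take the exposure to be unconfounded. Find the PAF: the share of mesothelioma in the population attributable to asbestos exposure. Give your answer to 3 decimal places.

p₁ = P(outcome | exposed) = 1268/3763 = 0.33697
p₀ = P(outcome | unexposed) = 570/4192 = 0.13597
Overall risk P(Y=1) = π·p₁ + (1−π)·p₀ = 0.208×0.33697 + 0.792×0.13597 = 0.17778.
Under exogeneity, PAF = [P(Y=1) − p₀] / P(Y=1).
PAF = (0.17778 − 0.13597) / 0.17778 ≈ 0.2352

PAF ≈ 0.235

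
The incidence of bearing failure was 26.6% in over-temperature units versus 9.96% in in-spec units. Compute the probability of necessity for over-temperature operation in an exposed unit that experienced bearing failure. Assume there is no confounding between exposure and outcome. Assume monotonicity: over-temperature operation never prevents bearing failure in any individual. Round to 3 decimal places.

PN ≈ 0.626

p₁ = 0.266, p₀ = 0.0996.
Under exogeneity and monotonicity, PN = (p₁ − p₀) / p₁.
PN = (0.266 − 0.0996) / 0.266 = 0.1664 / 0.266 ≈ 0.6256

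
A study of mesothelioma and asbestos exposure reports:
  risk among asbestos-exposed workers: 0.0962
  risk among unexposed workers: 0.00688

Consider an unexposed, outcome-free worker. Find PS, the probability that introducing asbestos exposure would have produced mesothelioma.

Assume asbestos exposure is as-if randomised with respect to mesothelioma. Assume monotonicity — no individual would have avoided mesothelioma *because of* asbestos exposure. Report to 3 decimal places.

PS ≈ 0.090

Let p₁ = 0.0962, p₀ = 0.00688.
Under exogeneity and monotonicity, PS = (p₁ − p₀) / (1 − p₀).
PS = (0.0962 − 0.00688) / (1 − 0.00688) = 0.08932 / 0.99312 ≈ 0.0899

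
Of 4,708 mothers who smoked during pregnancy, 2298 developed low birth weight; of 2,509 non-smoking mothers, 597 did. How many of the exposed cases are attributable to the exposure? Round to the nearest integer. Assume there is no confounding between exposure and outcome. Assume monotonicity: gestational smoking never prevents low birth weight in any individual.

p₁ = P(outcome | exposed) = 2298/4708 = 0.48811
p₀ = P(outcome | unexposed) = 597/2509 = 0.23794
PN = (p₁ − p₀)/p₁ = (0.48811 − 0.23794) / 0.48811 ≈ 0.51252.
Attributable cases ≈ PN × (exposed cases) = 0.51252 × 2298 ≈ 1177.76.

about 1178 cases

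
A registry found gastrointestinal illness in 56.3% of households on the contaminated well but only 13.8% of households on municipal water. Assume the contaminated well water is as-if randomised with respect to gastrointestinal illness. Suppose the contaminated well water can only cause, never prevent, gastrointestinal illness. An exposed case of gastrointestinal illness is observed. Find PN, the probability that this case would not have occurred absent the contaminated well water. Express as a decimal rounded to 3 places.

PN ≈ 0.755

p₁ = 0.563, p₀ = 0.138.
Under exogeneity and monotonicity, PN = (p₁ − p₀) / p₁.
PN = (0.563 − 0.138) / 0.563 = 0.425 / 0.563 ≈ 0.7549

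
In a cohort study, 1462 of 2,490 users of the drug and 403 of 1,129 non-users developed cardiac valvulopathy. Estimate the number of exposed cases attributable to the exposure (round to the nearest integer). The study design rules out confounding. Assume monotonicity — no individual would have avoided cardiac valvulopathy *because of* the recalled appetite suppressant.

p₁ = P(outcome | exposed) = 1462/2490 = 0.58715
p₀ = P(outcome | unexposed) = 403/1129 = 0.35695
PN = (p₁ − p₀)/p₁ = (0.58715 − 0.35695) / 0.58715 ≈ 0.39206.
Attributable cases ≈ PN × (exposed cases) = 0.39206 × 1462 ≈ 573.19.

about 573 cases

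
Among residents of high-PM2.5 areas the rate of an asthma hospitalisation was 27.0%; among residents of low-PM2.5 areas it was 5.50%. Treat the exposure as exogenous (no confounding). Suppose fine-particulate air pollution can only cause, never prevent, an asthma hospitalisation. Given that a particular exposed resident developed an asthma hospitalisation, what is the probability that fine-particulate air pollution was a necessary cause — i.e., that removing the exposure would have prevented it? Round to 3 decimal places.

PN ≈ 0.796

p₁ = 0.27, p₀ = 0.055.
Under exogeneity and monotonicity, PN = (p₁ − p₀) / p₁.
PN = (0.27 − 0.055) / 0.27 = 0.215 / 0.27 ≈ 0.7963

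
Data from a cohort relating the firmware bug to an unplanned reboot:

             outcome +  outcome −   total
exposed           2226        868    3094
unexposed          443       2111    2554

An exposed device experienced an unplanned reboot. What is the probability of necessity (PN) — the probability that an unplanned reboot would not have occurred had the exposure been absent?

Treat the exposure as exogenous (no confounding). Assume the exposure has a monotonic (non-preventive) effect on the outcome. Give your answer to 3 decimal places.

p₁ = P(outcome | exposed) = 2226/3094 = 0.71946
p₀ = P(outcome | unexposed) = 443/2554 = 0.17345
Under exogeneity and monotonicity, PN = (p₁ − p₀) / p₁.
PN = (0.71946 − 0.17345) / 0.71946 = 0.546 / 0.71946 ≈ 0.7589

PN ≈ 0.759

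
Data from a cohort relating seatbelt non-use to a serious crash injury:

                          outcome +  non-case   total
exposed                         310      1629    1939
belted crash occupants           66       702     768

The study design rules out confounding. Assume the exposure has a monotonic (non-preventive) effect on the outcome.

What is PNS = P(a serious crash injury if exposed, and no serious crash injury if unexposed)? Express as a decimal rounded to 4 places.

PNS ≈ 0.0739

p₁ = P(outcome | exposed) = 310/1939 = 0.15988
p₀ = P(outcome | unexposed) = 66/768 = 0.085938
Under exogeneity and monotonicity, PNS = p₁ − p₀.
PNS = 0.15988 − 0.085938 = 0.073939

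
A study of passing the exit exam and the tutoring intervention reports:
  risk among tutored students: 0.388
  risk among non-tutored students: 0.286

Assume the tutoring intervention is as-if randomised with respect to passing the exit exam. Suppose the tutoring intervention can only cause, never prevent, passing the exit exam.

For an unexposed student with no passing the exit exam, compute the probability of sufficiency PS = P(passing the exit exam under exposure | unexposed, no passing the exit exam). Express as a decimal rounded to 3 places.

PS ≈ 0.143

Let p₁ = 0.388, p₀ = 0.286.
Under exogeneity and monotonicity, PS = (p₁ − p₀) / (1 − p₀).
PS = (0.388 − 0.286) / (1 − 0.286) = 0.102 / 0.714 ≈ 0.1429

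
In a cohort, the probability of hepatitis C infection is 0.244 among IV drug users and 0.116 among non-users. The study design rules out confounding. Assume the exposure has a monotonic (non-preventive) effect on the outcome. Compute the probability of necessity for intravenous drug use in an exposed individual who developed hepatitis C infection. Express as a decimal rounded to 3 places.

PN ≈ 0.525

Let p₁ = 0.244, p₀ = 0.116.
Under exogeneity and monotonicity, PN = (p₁ − p₀) / p₁.
PN = (0.244 − 0.116) / 0.244 = 0.128 / 0.244 ≈ 0.5246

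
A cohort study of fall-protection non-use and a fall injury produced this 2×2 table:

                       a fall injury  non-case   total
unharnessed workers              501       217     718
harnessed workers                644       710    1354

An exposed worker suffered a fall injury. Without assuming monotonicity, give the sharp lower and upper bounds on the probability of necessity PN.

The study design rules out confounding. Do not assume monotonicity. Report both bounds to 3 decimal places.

0.318 ≤ PN ≤ 0.751

p₁ = P(outcome | exposed) = 501/718 = 0.69777
p₀ = P(outcome | unexposed) = 644/1354 = 0.47563
Under exogeneity alone the bounds on PN are max{0,(p₁−p₀)/p₁} ≤ PN ≤ min{1,(1−p₀)/p₁}.
  lower = (p₁ − p₀)/p₁ = 0.22214 / 0.69777 ≈ 0.3184
  upper = min{1, (1 − p₀)/p₁} = 0.52437 / 0.69777 ≈ 0.7515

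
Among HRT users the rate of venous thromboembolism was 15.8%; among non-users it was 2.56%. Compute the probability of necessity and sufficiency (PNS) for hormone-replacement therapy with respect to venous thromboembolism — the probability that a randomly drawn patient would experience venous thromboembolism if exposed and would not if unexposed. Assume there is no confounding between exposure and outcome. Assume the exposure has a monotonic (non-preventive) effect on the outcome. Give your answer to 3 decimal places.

PNS ≈ 0.132

p₁ = 0.158, p₀ = 0.0256.
Under exogeneity and monotonicity, PNS = p₁ − p₀.
PNS = 0.158 − 0.0256 = 0.1324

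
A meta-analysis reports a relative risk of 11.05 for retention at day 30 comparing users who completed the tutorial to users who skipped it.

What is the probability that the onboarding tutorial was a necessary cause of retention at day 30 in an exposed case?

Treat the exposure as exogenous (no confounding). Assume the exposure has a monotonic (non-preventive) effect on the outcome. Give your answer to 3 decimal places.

PN ≈ 0.910

Under exogeneity and monotonicity, PN = (RR − 1) / RR = 1 − 1/RR.
PN = (11.05 − 1) / 11.05 = 10.05 / 11.05 ≈ 0.9095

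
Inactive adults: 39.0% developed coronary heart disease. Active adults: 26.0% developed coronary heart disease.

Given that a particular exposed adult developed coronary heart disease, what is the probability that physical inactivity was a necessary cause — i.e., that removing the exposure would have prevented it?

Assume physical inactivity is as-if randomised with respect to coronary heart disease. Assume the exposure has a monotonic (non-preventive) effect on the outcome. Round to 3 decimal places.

p₁ = 0.39, p₀ = 0.26.
Under exogeneity and monotonicity, PN = (p₁ − p₀) / p₁.
PN = (0.39 − 0.26) / 0.39 = 0.13 / 0.39 ≈ 0.3333

PN ≈ 0.333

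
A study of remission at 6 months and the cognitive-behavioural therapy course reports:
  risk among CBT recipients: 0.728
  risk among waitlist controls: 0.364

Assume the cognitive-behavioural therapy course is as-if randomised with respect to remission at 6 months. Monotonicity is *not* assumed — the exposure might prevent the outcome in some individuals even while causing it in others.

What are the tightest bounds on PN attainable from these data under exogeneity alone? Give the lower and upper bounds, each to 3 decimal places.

0.500 ≤ PN ≤ 0.874

Let p₁ = 0.728, p₀ = 0.364.
Under exogeneity alone the bounds on PN are max{0,(p₁−p₀)/p₁} ≤ PN ≤ min{1,(1−p₀)/p₁}.
  lower = (p₁ − p₀)/p₁ = 0.364 / 0.728 ≈ 0.5000
  upper = min{1, (1 − p₀)/p₁} = 0.636 / 0.728 ≈ 0.8736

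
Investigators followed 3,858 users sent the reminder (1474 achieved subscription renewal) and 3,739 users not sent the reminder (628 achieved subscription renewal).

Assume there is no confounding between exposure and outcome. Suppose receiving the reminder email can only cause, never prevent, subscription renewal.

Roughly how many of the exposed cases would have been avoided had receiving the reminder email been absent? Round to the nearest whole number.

about 826 cases

p₁ = P(outcome | exposed) = 1474/3858 = 0.38206
p₀ = P(outcome | unexposed) = 628/3739 = 0.16796
PN = (p₁ − p₀)/p₁ = (0.38206 − 0.16796) / 0.38206 ≈ 0.56039.
Attributable cases ≈ PN × (exposed cases) = 0.56039 × 1474 ≈ 826.01.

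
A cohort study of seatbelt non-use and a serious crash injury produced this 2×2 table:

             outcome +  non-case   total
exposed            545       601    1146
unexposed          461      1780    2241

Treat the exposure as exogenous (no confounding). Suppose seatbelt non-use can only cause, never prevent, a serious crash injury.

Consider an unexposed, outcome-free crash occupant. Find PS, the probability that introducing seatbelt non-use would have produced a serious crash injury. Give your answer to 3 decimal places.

p₁ = P(outcome | exposed) = 545/1146 = 0.47557
p₀ = P(outcome | unexposed) = 461/2241 = 0.20571
Under exogeneity and monotonicity, PS = (p₁ − p₀)/(1 − p₀).
PS = (0.47557 − 0.20571) / 0.79429 ≈ 0.3397

PS ≈ 0.340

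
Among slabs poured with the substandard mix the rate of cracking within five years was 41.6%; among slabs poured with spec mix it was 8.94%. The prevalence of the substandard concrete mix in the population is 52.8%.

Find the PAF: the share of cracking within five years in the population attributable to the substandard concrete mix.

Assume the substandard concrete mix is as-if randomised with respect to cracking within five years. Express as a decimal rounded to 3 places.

p₁ = 0.416, p₀ = 0.0894.
Overall risk P(Y=1) = π·p₁ + (1−π)·p₀ = 0.528×0.416 + 0.472×0.0894 = 0.26184.
Under exogeneity, PAF = [P(Y=1) − p₀] / P(Y=1).
PAF = (0.26184 − 0.0894) / 0.26184 ≈ 0.6586

PAF ≈ 0.659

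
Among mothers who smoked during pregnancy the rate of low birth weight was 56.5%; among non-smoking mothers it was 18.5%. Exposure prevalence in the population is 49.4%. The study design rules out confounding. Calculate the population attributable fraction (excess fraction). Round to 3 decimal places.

PAF ≈ 0.504

p₁ = 0.565, p₀ = 0.185.
Overall risk P(Y=1) = π·p₁ + (1−π)·p₀ = 0.494×0.565 + 0.506×0.185 = 0.37272.
Under exogeneity, PAF = [P(Y=1) − p₀] / P(Y=1).
PAF = (0.37272 − 0.185) / 0.37272 ≈ 0.5036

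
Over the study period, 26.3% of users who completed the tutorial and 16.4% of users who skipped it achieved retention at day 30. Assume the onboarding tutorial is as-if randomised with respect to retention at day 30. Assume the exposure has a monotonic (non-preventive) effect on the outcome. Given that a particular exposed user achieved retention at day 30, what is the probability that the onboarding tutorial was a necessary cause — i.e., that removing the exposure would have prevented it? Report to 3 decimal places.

PN ≈ 0.376

p₁ = 0.263, p₀ = 0.164.
Under exogeneity and monotonicity, PN = (p₁ − p₀) / p₁.
PN = (0.263 − 0.164) / 0.263 = 0.099 / 0.263 ≈ 0.3764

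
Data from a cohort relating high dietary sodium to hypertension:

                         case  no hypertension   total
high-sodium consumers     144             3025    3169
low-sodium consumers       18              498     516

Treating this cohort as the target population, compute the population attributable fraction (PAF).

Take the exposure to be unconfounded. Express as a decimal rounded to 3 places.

PAF ≈ 0.207

p₁ = P(outcome | exposed) = 144/3169 = 0.04544
p₀ = P(outcome | unexposed) = 18/516 = 0.034884
Exposure prevalence π = 3169/3685 = 0.85997; overall risk P(Y=1) = 0.043962.
Under exogeneity, PAF = [P(Y=1) − p₀]/P(Y=1).
PAF = (0.043962 − 0.034884) / 0.043962 ≈ 0.2065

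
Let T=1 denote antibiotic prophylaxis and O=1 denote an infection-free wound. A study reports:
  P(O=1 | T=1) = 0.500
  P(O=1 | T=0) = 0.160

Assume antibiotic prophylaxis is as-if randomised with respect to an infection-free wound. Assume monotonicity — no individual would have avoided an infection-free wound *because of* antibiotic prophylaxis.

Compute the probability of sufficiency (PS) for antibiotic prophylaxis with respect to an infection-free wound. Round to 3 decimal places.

Let p₁ = 0.5, p₀ = 0.16.
Under exogeneity and monotonicity, PS = (p₁ − p₀) / (1 − p₀).
PS = (0.5 − 0.16) / (1 − 0.16) = 0.34 / 0.84 ≈ 0.4048

PS ≈ 0.405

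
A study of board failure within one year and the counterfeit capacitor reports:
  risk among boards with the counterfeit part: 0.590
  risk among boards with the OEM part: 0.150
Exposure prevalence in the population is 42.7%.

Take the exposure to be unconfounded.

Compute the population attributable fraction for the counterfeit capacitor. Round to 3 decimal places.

PAF ≈ 0.556

Let p₁ = 0.59, p₀ = 0.15.
Overall risk P(Y=1) = π·p₁ + (1−π)·p₀ = 0.427×0.59 + 0.573×0.15 = 0.33788.
Under exogeneity, PAF = [P(Y=1) − p₀] / P(Y=1).
PAF = (0.33788 − 0.15) / 0.33788 ≈ 0.5561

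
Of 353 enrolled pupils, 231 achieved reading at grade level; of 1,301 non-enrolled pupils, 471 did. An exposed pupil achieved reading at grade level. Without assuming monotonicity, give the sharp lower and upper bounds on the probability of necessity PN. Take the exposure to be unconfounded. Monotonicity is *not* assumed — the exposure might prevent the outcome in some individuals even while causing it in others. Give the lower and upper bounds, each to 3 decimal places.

p₁ = P(outcome | exposed) = 231/353 = 0.65439
p₀ = P(outcome | unexposed) = 471/1301 = 0.36203
Under exogeneity alone the bounds on PN are max{0,(p₁−p₀)/p₁} ≤ PN ≤ min{1,(1−p₀)/p₁}.
  lower = (p₁ − p₀)/p₁ = 0.29236 / 0.65439 ≈ 0.4468
  upper = min{1, (1 − p₀)/p₁} = 0.63797 / 0.65439 ≈ 0.9749

0.447 ≤ PN ≤ 0.975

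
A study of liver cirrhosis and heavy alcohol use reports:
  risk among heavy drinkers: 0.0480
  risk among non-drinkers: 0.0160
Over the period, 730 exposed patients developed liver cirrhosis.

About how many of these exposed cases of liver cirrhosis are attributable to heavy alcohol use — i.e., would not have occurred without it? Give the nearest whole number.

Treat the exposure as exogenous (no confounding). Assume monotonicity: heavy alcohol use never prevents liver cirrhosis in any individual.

about 487 cases

Let p₁ = 0.048, p₀ = 0.016.
PN = (p₁ − p₀)/p₁ = (0.048 − 0.016) / 0.048 ≈ 0.66667.
Attributable cases ≈ PN × (exposed cases) = 0.66667 × 730 ≈ 486.67.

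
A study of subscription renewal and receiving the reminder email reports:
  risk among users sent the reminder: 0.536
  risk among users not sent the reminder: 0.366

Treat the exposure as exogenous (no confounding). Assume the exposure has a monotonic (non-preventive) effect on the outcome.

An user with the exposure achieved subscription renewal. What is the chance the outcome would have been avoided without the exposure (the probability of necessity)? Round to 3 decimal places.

PN ≈ 0.317

Let p₁ = 0.536, p₀ = 0.366.
Under exogeneity and monotonicity, PN = (p₁ − p₀) / p₁.
PN = (0.536 − 0.366) / 0.536 = 0.17 / 0.536 ≈ 0.3172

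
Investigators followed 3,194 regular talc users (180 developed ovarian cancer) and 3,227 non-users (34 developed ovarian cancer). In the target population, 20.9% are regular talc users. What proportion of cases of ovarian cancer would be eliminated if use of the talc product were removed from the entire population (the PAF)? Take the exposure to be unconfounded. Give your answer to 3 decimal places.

p₁ = P(outcome | exposed) = 180/3194 = 0.056356
p₀ = P(outcome | unexposed) = 34/3227 = 0.010536
Overall risk P(Y=1) = π·p₁ + (1−π)·p₀ = 0.209×0.056356 + 0.791×0.010536 = 0.020112.
Under exogeneity, PAF = [P(Y=1) − p₀] / P(Y=1).
PAF = (0.020112 − 0.010536) / 0.020112 ≈ 0.4761

PAF ≈ 0.476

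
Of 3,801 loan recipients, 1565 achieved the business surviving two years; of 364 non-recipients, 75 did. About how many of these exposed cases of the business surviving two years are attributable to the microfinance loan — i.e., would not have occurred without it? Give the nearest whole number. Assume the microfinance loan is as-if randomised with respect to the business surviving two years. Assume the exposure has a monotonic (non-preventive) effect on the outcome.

about 782 cases

p₁ = P(outcome | exposed) = 1565/3801 = 0.41173
p₀ = P(outcome | unexposed) = 75/364 = 0.20604
PN = (p₁ − p₀)/p₁ = (0.41173 − 0.20604) / 0.41173 ≈ 0.49957.
Attributable cases ≈ PN × (exposed cases) = 0.49957 × 1565 ≈ 781.83.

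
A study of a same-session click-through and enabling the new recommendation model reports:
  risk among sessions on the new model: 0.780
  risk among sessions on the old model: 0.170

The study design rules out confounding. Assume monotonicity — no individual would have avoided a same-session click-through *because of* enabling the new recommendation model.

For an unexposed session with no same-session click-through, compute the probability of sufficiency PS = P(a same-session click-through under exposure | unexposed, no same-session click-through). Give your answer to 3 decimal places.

PS ≈ 0.735

Let p₁ = 0.78, p₀ = 0.17.
Under exogeneity and monotonicity, PS = (p₁ − p₀) / (1 − p₀).
PS = (0.78 − 0.17) / (1 − 0.17) = 0.61 / 0.83 ≈ 0.7349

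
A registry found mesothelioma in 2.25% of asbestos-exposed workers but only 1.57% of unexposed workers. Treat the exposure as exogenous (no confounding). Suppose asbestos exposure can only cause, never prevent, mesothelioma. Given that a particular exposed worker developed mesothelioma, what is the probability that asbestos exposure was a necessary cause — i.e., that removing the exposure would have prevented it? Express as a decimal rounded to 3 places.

PN ≈ 0.302

p₁ = 0.0225, p₀ = 0.0157.
Under exogeneity and monotonicity, PN = (p₁ − p₀) / p₁.
PN = (0.0225 − 0.0157) / 0.0225 = 0.0068 / 0.0225 ≈ 0.3022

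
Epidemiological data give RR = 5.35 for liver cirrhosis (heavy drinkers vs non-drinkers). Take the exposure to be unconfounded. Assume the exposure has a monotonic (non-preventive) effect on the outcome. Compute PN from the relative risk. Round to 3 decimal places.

Under exogeneity and monotonicity, PN = (RR − 1) / RR = 1 − 1/RR.
PN = (5.35 − 1) / 5.35 = 4.35 / 5.35 ≈ 0.8131

PN ≈ 0.813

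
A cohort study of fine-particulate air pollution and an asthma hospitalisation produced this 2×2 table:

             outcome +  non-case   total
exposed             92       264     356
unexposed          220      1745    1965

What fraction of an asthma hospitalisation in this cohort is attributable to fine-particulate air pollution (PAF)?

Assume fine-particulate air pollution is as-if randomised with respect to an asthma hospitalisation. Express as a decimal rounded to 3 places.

p₁ = P(outcome | exposed) = 92/356 = 0.25843
p₀ = P(outcome | unexposed) = 220/1965 = 0.11196
Exposure prevalence π = 356/2321 = 0.15338; overall risk P(Y=1) = 0.13442.
Under exogeneity, PAF = [P(Y=1) − p₀]/P(Y=1).
PAF = (0.13442 − 0.11196) / 0.13442 ≈ 0.1671

PAF ≈ 0.167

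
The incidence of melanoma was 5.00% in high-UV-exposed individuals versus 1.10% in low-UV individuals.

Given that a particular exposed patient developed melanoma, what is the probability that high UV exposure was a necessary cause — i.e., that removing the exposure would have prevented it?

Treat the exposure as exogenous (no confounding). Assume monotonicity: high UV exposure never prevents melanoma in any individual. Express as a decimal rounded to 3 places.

PN ≈ 0.780

p₁ = 0.05, p₀ = 0.011.
Under exogeneity and monotonicity, PN = (p₁ − p₀) / p₁.
PN = (0.05 − 0.011) / 0.05 = 0.039 / 0.05 ≈ 0.7800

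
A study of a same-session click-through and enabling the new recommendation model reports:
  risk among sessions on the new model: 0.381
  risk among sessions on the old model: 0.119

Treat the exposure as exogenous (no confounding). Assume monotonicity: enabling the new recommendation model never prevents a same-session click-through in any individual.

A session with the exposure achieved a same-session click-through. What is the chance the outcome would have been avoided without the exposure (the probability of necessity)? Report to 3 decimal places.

Let p₁ = 0.381, p₀ = 0.119.
Under exogeneity and monotonicity, PN = (p₁ − p₀) / p₁.
PN = (0.381 − 0.119) / 0.381 = 0.262 / 0.381 ≈ 0.6877

PN ≈ 0.688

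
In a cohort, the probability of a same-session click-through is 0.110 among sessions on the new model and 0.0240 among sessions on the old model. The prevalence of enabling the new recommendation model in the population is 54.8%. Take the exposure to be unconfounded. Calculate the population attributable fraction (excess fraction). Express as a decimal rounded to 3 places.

PAF ≈ 0.663

Let p₁ = 0.11, p₀ = 0.024.
Overall risk P(Y=1) = π·p₁ + (1−π)·p₀ = 0.548×0.11 + 0.452×0.024 = 0.071128.
Under exogeneity, PAF = [P(Y=1) − p₀] / P(Y=1).
PAF = (0.071128 − 0.024) / 0.071128 ≈ 0.6626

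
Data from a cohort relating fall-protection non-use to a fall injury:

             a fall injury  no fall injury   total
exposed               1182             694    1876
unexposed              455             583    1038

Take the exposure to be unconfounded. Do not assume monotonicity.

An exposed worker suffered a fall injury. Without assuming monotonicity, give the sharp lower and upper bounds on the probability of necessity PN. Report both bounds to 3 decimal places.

p₁ = P(outcome | exposed) = 1182/1876 = 0.63006
p₀ = P(outcome | unexposed) = 455/1038 = 0.43834
Under exogeneity alone the bounds on PN are max{0,(p₁−p₀)/p₁} ≤ PN ≤ min{1,(1−p₀)/p₁}.
  lower = (p₁ − p₀)/p₁ = 0.19172 / 0.63006 ≈ 0.3043
  upper = min{1, (1 − p₀)/p₁} = 0.56166 / 0.63006 ≈ 0.8914

0.304 ≤ PN ≤ 0.891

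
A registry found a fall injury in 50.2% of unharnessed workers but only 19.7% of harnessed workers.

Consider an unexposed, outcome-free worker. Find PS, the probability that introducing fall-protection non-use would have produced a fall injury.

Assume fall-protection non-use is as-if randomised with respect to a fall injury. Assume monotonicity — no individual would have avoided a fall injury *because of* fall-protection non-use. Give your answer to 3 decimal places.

p₁ = 0.502, p₀ = 0.197.
Under exogeneity and monotonicity, PS = (p₁ − p₀) / (1 − p₀).
PS = (0.502 − 0.197) / (1 − 0.197) = 0.305 / 0.803 ≈ 0.3798

PS ≈ 0.380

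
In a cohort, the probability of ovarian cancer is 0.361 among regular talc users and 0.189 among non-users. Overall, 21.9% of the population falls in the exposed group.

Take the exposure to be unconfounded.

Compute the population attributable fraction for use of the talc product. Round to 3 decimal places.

PAF ≈ 0.166

Let p₁ = 0.361, p₀ = 0.189.
Overall risk P(Y=1) = π·p₁ + (1−π)·p₀ = 0.219×0.361 + 0.781×0.189 = 0.22667.
Under exogeneity, PAF = [P(Y=1) − p₀] / P(Y=1).
PAF = (0.22667 − 0.189) / 0.22667 ≈ 0.1662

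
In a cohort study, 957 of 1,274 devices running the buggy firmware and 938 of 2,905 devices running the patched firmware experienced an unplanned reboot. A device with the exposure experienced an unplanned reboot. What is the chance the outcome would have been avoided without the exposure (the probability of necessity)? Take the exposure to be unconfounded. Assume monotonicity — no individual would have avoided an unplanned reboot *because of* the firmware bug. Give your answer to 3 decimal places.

p₁ = P(outcome | exposed) = 957/1274 = 0.75118
p₀ = P(outcome | unexposed) = 938/2905 = 0.32289
Under exogeneity and monotonicity, PN = (p₁ − p₀) / p₁.
PN = (0.75118 − 0.32289) / 0.75118 = 0.42829 / 0.75118 ≈ 0.5702

PN ≈ 0.570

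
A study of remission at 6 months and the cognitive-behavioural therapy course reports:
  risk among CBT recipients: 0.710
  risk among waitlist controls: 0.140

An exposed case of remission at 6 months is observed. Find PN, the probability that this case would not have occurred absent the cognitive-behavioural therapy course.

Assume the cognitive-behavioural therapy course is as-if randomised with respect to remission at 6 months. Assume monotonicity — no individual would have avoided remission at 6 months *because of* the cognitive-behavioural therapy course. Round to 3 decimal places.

PN ≈ 0.803

Let p₁ = 0.71, p₀ = 0.14.
Under exogeneity and monotonicity, PN = (p₁ − p₀) / p₁.
PN = (0.71 − 0.14) / 0.71 = 0.57 / 0.71 ≈ 0.8028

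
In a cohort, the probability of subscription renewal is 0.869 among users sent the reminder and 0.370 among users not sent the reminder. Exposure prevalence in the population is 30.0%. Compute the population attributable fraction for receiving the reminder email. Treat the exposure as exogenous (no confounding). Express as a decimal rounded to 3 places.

Let p₁ = 0.869, p₀ = 0.37.
Overall risk P(Y=1) = π·p₁ + (1−π)·p₀ = 0.3×0.869 + 0.7×0.37 = 0.5197.
Under exogeneity, PAF = [P(Y=1) − p₀] / P(Y=1).
PAF = (0.5197 − 0.37) / 0.5197 ≈ 0.2881

PAF ≈ 0.288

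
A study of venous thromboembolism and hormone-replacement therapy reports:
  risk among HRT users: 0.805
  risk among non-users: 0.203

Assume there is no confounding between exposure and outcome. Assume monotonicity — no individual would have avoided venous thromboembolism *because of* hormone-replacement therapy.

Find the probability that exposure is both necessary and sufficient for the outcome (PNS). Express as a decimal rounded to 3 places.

Let p₁ = 0.805, p₀ = 0.203.
Under exogeneity and monotonicity, PNS = p₁ − p₀.
PNS = 0.805 − 0.203 = 0.602

PNS ≈ 0.602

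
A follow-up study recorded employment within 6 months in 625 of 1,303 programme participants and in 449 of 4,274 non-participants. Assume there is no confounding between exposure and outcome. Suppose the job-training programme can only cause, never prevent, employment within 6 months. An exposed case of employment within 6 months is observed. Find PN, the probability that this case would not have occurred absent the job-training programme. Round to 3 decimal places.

PN ≈ 0.781

p₁ = P(outcome | exposed) = 625/1303 = 0.47966
p₀ = P(outcome | unexposed) = 449/4274 = 0.10505
Under exogeneity and monotonicity, PN = (p₁ − p₀) / p₁.
PN = (0.47966 − 0.10505) / 0.47966 = 0.37461 / 0.47966 ≈ 0.7810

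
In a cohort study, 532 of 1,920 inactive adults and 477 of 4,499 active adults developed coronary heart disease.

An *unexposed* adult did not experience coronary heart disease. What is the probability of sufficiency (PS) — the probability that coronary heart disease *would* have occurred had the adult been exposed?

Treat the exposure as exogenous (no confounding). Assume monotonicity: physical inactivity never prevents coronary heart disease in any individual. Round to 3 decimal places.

PS ≈ 0.191

p₁ = P(outcome | exposed) = 532/1920 = 0.27708
p₀ = P(outcome | unexposed) = 477/4499 = 0.10602
Under exogeneity and monotonicity, PS = (p₁ − p₀) / (1 − p₀).
PS = (0.27708 − 0.10602) / (1 − 0.10602) = 0.17106 / 0.89398 ≈ 0.1913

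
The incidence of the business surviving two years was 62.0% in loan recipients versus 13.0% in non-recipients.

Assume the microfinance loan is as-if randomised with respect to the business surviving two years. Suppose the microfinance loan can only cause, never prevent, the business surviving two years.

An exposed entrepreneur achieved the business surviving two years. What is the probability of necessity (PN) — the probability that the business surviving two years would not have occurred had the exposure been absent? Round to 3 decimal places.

PN ≈ 0.790

p₁ = 0.62, p₀ = 0.13.
Under exogeneity and monotonicity, PN = (p₁ − p₀) / p₁.
PN = (0.62 − 0.13) / 0.62 = 0.49 / 0.62 ≈ 0.7903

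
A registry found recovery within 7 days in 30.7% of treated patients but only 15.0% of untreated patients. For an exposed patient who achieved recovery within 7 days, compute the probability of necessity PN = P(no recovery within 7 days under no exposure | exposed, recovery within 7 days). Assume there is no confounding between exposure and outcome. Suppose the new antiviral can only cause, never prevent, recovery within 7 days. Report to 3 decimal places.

p₁ = 0.307, p₀ = 0.15.
Under exogeneity and monotonicity, PN = (p₁ − p₀) / p₁.
PN = (0.307 − 0.15) / 0.307 = 0.157 / 0.307 ≈ 0.5114

PN ≈ 0.511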